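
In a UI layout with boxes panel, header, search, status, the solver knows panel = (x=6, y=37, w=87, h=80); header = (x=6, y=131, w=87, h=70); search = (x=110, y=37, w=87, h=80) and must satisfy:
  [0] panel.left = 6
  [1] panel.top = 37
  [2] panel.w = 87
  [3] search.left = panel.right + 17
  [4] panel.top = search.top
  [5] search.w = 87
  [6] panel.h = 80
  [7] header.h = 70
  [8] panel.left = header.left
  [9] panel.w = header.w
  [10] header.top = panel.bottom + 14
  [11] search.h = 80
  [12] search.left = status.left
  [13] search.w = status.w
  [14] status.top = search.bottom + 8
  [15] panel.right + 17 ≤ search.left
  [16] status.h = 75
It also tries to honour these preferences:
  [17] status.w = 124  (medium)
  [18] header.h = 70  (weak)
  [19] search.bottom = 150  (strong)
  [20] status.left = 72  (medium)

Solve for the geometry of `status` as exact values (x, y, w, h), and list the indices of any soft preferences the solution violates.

1. status.x = 110  [search.left = status.left]
2. status.w = 87  [search.w = status.w]
3. status.y = 125  [status.top = search.bottom + 8]
4. status.h = 75  [status.h = 75]

status = (x=110, y=125, w=87, h=75)
violated soft preferences: 17, 19, 20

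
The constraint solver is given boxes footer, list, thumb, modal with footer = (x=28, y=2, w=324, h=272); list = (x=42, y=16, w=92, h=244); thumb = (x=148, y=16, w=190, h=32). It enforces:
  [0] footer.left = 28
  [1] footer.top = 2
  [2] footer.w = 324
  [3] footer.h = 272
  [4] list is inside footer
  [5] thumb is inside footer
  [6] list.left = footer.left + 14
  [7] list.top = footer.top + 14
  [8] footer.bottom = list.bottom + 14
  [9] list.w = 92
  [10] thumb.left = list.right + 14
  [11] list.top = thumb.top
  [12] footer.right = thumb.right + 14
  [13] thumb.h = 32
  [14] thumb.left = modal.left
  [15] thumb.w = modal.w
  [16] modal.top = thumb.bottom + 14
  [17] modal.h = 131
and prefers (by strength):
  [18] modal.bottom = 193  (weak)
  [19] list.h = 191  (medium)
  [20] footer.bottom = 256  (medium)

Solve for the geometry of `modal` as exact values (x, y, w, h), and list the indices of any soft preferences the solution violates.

modal = (x=148, y=62, w=190, h=131)
violated soft preferences: 19, 20

1. modal.x = 148  [thumb.left = modal.left]
2. modal.w = 190  [thumb.w = modal.w]
3. modal.y = 62  [modal.top = thumb.bottom + 14]
4. modal.h = 131  [modal.h = 131]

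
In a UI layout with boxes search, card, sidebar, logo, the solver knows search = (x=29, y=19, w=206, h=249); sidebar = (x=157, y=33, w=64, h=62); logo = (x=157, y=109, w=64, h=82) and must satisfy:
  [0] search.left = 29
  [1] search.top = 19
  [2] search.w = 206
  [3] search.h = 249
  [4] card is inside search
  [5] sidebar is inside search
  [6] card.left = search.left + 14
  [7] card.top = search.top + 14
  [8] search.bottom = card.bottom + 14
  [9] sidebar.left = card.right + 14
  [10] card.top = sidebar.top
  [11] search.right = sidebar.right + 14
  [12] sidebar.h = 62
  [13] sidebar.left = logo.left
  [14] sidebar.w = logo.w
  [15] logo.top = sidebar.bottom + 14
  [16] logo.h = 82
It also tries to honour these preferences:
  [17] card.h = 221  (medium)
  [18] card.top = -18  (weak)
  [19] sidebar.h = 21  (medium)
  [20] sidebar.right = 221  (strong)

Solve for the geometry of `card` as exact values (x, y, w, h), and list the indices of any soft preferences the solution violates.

card = (x=43, y=33, w=100, h=221)
violated soft preferences: 18, 19

1. card.x = 43  [card.left = search.left + 14]
2. card.y = 33  [card.top = search.top + 14]
3. card.h = 221  [search.bottom = card.bottom + 14]
4. card.w = 100  [sidebar.left = card.right + 14]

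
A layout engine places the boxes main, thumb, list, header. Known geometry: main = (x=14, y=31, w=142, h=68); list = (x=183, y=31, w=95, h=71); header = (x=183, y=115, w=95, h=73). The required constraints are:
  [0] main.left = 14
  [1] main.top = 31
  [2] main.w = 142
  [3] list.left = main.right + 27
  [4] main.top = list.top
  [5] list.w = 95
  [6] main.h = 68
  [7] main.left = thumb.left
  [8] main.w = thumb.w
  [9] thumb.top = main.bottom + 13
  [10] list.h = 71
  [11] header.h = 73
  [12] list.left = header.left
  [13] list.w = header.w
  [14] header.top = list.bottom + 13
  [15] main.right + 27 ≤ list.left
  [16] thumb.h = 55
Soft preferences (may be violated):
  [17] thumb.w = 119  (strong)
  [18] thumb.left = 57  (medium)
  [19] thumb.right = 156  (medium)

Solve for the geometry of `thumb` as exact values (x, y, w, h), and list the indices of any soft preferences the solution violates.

thumb = (x=14, y=112, w=142, h=55)
violated soft preferences: 17, 18

1. thumb.x = 14  [main.left = thumb.left]
2. thumb.w = 142  [main.w = thumb.w]
3. thumb.y = 112  [thumb.top = main.bottom + 13]
4. thumb.h = 55  [thumb.h = 55]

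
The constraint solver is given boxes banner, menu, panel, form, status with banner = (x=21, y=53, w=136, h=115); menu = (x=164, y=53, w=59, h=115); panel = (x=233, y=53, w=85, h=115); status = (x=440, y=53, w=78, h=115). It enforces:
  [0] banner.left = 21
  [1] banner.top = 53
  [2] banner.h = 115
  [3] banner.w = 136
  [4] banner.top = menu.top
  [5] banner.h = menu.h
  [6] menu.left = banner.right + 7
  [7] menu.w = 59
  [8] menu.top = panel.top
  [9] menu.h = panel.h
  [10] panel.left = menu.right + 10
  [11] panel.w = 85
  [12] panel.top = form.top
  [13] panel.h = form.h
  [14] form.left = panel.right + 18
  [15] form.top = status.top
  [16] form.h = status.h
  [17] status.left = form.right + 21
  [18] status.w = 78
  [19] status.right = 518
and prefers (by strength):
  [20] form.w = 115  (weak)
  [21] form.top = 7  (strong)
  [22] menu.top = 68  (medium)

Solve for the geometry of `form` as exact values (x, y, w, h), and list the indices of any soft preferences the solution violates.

1. form.y = 53  [panel.top = form.top]
2. form.h = 115  [panel.h = form.h]
3. form.x = 336  [form.left = panel.right + 18]
4. form.w = 83  [status.left = form.right + 21]

form = (x=336, y=53, w=83, h=115)
violated soft preferences: 20, 21, 22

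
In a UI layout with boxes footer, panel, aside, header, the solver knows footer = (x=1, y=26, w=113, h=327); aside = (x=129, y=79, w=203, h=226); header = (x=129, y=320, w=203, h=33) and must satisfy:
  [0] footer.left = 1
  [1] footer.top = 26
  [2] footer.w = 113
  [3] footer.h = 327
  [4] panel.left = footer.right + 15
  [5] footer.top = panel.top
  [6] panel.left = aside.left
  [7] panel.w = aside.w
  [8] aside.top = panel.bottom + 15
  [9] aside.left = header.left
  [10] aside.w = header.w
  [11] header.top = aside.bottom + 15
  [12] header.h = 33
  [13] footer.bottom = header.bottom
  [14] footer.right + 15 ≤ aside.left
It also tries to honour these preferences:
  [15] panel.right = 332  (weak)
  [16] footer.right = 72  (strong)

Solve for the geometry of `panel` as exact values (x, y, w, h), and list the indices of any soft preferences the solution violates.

1. panel.x = 129  [panel.left = footer.right + 15]
2. panel.y = 26  [footer.top = panel.top]
3. panel.w = 203  [panel.w = aside.w]
4. panel.h = 38  [aside.top = panel.bottom + 15]

panel = (x=129, y=26, w=203, h=38)
violated soft preferences: 16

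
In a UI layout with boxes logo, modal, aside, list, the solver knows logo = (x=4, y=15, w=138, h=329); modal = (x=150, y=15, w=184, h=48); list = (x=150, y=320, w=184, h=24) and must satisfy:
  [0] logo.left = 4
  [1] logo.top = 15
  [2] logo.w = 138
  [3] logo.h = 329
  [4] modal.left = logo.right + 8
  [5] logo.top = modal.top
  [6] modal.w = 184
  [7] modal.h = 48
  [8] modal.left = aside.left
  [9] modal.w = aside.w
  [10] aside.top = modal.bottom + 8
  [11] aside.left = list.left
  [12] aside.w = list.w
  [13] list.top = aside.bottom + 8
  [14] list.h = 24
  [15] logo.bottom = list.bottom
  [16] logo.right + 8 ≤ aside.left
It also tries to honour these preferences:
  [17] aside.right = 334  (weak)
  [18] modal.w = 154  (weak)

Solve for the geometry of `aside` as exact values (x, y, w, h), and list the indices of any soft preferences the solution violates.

1. aside.x = 150  [modal.left = aside.left]
2. aside.w = 184  [modal.w = aside.w]
3. aside.y = 71  [aside.top = modal.bottom + 8]
4. aside.h = 241  [list.top = aside.bottom + 8]

aside = (x=150, y=71, w=184, h=241)
violated soft preferences: 18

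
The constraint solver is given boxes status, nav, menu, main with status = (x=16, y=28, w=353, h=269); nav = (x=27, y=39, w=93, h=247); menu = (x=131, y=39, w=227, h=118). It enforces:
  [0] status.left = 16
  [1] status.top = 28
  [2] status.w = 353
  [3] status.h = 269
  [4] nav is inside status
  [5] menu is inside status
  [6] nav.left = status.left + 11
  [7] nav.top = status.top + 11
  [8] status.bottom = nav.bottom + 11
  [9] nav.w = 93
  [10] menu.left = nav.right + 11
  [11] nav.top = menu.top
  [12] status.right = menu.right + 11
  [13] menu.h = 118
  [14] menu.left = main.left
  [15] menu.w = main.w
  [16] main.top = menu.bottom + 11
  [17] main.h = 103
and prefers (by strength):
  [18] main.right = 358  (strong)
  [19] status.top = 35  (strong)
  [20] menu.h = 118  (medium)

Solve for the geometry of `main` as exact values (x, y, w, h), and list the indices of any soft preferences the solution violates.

1. main.x = 131  [menu.left = main.left]
2. main.w = 227  [menu.w = main.w]
3. main.y = 168  [main.top = menu.bottom + 11]
4. main.h = 103  [main.h = 103]

main = (x=131, y=168, w=227, h=103)
violated soft preferences: 19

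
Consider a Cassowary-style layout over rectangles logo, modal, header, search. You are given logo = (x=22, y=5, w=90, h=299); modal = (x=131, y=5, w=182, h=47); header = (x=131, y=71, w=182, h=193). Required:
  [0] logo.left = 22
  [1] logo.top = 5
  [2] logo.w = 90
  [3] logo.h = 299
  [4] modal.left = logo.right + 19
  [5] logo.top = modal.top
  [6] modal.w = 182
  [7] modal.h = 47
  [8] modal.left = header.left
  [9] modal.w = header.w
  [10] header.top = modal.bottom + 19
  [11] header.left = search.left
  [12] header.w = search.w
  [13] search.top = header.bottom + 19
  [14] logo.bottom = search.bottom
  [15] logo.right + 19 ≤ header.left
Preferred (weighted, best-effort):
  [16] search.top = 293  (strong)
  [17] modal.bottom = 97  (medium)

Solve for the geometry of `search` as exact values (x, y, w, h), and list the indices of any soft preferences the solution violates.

search = (x=131, y=283, w=182, h=21)
violated soft preferences: 16, 17

1. search.x = 131  [header.left = search.left]
2. search.w = 182  [header.w = search.w]
3. search.y = 283  [search.top = header.bottom + 19]
4. search.h = 21  [logo.bottom = search.bottom]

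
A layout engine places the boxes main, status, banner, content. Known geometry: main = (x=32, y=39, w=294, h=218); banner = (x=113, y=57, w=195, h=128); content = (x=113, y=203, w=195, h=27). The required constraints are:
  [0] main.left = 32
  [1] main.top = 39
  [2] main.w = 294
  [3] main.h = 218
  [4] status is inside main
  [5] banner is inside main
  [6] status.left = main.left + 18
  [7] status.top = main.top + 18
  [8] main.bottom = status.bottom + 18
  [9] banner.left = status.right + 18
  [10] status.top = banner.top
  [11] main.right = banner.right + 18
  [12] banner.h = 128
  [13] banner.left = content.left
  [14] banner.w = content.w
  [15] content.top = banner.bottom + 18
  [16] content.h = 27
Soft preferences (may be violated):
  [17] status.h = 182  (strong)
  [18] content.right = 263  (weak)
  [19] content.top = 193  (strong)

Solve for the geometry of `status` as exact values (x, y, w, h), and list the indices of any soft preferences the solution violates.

status = (x=50, y=57, w=45, h=182)
violated soft preferences: 18, 19

1. status.x = 50  [status.left = main.left + 18]
2. status.y = 57  [status.top = main.top + 18]
3. status.h = 182  [main.bottom = status.bottom + 18]
4. status.w = 45  [banner.left = status.right + 18]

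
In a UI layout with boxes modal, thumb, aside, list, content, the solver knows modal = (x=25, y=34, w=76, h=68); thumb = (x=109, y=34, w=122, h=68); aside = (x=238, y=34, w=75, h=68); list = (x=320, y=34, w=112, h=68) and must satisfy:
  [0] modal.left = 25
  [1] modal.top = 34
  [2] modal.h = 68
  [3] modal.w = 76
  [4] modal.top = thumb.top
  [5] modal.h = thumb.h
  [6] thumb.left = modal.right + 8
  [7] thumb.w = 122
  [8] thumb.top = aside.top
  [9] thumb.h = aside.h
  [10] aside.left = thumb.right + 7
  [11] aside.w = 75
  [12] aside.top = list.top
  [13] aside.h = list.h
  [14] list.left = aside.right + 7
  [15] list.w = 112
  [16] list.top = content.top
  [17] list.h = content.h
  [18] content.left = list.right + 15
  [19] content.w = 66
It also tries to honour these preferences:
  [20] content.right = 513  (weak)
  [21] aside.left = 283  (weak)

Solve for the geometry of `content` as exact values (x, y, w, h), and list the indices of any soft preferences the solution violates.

content = (x=447, y=34, w=66, h=68)
violated soft preferences: 21

1. content.y = 34  [list.top = content.top]
2. content.h = 68  [list.h = content.h]
3. content.x = 447  [content.left = list.right + 15]
4. content.w = 66  [content.w = 66]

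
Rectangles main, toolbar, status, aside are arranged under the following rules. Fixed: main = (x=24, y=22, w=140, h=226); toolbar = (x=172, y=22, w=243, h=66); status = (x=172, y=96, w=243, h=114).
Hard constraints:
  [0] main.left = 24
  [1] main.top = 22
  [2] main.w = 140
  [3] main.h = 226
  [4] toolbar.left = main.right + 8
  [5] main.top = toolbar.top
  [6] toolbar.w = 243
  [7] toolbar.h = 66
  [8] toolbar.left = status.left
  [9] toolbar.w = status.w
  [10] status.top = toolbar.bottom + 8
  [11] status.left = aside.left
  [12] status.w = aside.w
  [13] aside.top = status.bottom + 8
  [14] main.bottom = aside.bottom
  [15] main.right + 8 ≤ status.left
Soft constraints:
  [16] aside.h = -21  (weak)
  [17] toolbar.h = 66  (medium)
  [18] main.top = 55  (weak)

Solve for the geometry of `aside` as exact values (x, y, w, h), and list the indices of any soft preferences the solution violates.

aside = (x=172, y=218, w=243, h=30)
violated soft preferences: 16, 18

1. aside.x = 172  [status.left = aside.left]
2. aside.w = 243  [status.w = aside.w]
3. aside.y = 218  [aside.top = status.bottom + 8]
4. aside.h = 30  [main.bottom = aside.bottom]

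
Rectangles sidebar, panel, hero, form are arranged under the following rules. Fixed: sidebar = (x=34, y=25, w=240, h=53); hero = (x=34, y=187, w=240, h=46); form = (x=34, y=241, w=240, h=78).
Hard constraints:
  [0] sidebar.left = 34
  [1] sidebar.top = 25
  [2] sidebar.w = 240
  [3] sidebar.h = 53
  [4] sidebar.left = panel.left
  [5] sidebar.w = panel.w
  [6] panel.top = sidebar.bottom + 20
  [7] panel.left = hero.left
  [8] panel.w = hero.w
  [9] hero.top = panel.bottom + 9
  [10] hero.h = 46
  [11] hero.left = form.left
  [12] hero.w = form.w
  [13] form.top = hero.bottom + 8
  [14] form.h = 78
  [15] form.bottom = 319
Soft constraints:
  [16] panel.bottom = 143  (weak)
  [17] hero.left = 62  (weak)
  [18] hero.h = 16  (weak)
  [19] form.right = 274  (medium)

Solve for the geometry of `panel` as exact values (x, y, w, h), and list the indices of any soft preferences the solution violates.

panel = (x=34, y=98, w=240, h=80)
violated soft preferences: 16, 17, 18

1. panel.x = 34  [sidebar.left = panel.left]
2. panel.w = 240  [sidebar.w = panel.w]
3. panel.y = 98  [panel.top = sidebar.bottom + 20]
4. panel.h = 80  [hero.top = panel.bottom + 9]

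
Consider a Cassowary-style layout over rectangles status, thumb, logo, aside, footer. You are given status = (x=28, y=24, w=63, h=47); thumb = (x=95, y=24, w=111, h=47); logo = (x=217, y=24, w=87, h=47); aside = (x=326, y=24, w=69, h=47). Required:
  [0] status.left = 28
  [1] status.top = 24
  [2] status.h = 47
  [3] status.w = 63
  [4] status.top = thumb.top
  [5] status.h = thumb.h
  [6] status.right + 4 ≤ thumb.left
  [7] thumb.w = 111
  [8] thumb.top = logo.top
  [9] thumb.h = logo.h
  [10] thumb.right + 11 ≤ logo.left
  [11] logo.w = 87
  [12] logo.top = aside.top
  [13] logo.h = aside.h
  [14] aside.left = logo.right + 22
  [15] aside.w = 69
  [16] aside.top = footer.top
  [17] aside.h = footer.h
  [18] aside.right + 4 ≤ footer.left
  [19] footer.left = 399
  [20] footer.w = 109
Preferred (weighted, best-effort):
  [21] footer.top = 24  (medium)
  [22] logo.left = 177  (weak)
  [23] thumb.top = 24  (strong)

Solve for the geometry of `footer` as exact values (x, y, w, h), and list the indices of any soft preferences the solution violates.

footer = (x=399, y=24, w=109, h=47)
violated soft preferences: 22

1. footer.y = 24  [aside.top = footer.top]
2. footer.h = 47  [aside.h = footer.h]
3. footer.x = 399  [footer.left = 399]
4. footer.w = 109  [footer.w = 109]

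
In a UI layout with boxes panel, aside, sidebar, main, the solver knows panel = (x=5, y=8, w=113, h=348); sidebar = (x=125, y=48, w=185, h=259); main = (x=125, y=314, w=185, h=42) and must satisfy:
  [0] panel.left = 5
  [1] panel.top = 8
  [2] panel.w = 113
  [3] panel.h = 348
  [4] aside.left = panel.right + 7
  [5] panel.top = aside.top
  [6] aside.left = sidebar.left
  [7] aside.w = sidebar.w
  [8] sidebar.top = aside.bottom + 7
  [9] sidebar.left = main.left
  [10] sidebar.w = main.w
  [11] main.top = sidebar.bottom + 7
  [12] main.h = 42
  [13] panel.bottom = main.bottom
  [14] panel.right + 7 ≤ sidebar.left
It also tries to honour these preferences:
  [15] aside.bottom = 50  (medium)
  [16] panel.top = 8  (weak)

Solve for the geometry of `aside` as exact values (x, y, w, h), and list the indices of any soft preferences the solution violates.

aside = (x=125, y=8, w=185, h=33)
violated soft preferences: 15

1. aside.x = 125  [aside.left = panel.right + 7]
2. aside.y = 8  [panel.top = aside.top]
3. aside.w = 185  [aside.w = sidebar.w]
4. aside.h = 33  [sidebar.top = aside.bottom + 7]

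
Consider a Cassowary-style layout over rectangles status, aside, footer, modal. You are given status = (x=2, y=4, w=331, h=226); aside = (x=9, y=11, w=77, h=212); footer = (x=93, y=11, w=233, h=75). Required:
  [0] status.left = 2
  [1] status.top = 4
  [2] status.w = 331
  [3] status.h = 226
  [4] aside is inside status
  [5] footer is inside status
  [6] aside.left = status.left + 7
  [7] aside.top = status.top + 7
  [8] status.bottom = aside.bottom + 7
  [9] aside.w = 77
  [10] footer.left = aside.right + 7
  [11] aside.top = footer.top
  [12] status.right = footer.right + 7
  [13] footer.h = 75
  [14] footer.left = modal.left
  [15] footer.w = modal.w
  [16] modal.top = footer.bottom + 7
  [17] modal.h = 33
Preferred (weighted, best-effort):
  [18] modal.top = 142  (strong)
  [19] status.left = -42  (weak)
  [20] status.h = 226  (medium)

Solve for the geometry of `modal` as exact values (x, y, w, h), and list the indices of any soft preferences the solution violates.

modal = (x=93, y=93, w=233, h=33)
violated soft preferences: 18, 19

1. modal.x = 93  [footer.left = modal.left]
2. modal.w = 233  [footer.w = modal.w]
3. modal.y = 93  [modal.top = footer.bottom + 7]
4. modal.h = 33  [modal.h = 33]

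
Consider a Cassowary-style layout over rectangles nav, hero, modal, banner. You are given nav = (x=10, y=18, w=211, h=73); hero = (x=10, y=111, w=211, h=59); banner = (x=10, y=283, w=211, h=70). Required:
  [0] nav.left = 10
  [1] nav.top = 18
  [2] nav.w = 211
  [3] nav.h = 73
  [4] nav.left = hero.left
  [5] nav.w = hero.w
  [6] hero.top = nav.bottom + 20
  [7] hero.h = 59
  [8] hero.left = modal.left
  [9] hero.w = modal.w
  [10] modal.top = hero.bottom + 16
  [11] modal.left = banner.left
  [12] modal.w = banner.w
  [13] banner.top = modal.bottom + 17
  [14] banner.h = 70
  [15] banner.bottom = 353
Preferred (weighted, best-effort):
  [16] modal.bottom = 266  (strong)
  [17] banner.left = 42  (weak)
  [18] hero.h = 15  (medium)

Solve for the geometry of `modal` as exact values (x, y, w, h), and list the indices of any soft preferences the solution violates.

modal = (x=10, y=186, w=211, h=80)
violated soft preferences: 17, 18

1. modal.x = 10  [hero.left = modal.left]
2. modal.w = 211  [hero.w = modal.w]
3. modal.y = 186  [modal.top = hero.bottom + 16]
4. modal.h = 80  [banner.top = modal.bottom + 17]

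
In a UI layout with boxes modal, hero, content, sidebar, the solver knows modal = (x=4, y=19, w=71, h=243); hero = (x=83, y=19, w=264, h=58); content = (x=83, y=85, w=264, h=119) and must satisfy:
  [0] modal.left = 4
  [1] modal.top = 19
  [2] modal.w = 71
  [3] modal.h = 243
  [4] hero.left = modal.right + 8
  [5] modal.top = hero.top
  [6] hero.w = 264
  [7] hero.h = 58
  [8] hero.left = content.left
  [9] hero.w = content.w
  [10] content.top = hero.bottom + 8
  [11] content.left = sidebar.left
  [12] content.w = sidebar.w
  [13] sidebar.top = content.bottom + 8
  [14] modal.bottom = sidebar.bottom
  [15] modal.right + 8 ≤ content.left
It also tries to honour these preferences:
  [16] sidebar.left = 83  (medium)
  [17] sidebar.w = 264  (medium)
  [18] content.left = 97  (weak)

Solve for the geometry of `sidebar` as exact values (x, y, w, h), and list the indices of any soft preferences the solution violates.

1. sidebar.x = 83  [content.left = sidebar.left]
2. sidebar.w = 264  [content.w = sidebar.w]
3. sidebar.y = 212  [sidebar.top = content.bottom + 8]
4. sidebar.h = 50  [modal.bottom = sidebar.bottom]

sidebar = (x=83, y=212, w=264, h=50)
violated soft preferences: 18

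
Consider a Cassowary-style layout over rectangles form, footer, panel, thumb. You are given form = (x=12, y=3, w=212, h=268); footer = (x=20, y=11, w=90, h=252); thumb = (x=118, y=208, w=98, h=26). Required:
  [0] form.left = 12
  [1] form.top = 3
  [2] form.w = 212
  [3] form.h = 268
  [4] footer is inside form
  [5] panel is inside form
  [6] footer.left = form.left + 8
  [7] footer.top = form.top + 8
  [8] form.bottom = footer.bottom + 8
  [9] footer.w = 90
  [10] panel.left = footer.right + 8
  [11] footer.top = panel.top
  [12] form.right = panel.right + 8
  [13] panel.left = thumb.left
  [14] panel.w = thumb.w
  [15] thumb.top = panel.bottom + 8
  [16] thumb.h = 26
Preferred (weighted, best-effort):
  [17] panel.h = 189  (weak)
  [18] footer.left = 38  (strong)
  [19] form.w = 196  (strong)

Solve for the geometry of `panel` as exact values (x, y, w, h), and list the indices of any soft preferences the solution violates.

panel = (x=118, y=11, w=98, h=189)
violated soft preferences: 18, 19

1. panel.x = 118  [panel.left = footer.right + 8]
2. panel.y = 11  [footer.top = panel.top]
3. panel.w = 98  [form.right = panel.right + 8]
4. panel.h = 189  [thumb.top = panel.bottom + 8]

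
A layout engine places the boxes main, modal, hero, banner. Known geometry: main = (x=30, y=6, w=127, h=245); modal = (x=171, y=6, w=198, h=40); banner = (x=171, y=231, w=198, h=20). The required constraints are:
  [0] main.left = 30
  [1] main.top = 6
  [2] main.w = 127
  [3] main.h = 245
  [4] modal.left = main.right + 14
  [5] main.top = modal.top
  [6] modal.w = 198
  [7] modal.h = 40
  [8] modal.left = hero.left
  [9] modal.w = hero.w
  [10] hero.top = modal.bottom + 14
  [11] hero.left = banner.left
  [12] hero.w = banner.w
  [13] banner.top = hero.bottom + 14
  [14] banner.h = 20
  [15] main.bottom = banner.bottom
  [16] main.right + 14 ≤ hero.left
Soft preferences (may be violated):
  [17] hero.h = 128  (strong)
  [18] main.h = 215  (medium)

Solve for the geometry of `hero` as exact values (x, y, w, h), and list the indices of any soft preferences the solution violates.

hero = (x=171, y=60, w=198, h=157)
violated soft preferences: 17, 18

1. hero.x = 171  [modal.left = hero.left]
2. hero.w = 198  [modal.w = hero.w]
3. hero.y = 60  [hero.top = modal.bottom + 14]
4. hero.h = 157  [banner.top = hero.bottom + 14]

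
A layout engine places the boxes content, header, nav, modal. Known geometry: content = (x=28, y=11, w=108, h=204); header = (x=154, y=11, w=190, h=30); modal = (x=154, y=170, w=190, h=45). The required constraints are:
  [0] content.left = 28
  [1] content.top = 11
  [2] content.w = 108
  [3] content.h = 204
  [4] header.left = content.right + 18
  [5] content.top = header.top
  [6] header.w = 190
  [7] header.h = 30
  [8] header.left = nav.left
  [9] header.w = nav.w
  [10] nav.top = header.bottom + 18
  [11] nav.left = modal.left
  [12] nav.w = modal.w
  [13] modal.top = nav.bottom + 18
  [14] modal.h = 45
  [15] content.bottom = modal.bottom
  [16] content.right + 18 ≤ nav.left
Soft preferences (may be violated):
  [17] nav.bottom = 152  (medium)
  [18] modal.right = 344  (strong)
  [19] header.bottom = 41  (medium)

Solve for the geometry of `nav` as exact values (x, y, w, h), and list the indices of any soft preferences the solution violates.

1. nav.x = 154  [header.left = nav.left]
2. nav.w = 190  [header.w = nav.w]
3. nav.y = 59  [nav.top = header.bottom + 18]
4. nav.h = 93  [modal.top = nav.bottom + 18]

nav = (x=154, y=59, w=190, h=93)
violated soft preferences: none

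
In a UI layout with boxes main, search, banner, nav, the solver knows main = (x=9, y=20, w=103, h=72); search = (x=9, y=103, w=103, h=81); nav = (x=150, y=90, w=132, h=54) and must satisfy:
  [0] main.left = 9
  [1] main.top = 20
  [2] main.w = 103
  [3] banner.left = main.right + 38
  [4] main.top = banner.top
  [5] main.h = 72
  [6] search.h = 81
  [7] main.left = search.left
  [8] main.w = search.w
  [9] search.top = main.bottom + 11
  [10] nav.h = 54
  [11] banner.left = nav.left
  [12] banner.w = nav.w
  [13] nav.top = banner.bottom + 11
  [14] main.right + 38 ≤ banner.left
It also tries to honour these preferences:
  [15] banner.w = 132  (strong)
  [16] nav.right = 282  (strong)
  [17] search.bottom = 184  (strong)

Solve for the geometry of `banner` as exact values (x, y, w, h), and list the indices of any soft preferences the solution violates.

1. banner.x = 150  [banner.left = main.right + 38]
2. banner.y = 20  [main.top = banner.top]
3. banner.w = 132  [banner.w = nav.w]
4. banner.h = 59  [nav.top = banner.bottom + 11]

banner = (x=150, y=20, w=132, h=59)
violated soft preferences: none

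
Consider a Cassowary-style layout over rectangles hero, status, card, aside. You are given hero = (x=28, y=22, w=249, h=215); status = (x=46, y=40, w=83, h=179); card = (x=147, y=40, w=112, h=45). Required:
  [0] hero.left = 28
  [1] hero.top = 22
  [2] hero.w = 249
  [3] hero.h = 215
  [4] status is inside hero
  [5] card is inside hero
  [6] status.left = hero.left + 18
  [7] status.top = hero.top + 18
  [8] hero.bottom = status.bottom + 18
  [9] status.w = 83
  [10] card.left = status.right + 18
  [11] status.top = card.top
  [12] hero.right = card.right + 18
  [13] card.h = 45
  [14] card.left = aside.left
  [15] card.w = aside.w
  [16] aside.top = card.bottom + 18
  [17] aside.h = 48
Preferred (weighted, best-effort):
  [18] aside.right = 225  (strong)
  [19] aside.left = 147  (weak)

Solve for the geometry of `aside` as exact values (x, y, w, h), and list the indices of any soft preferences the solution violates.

1. aside.x = 147  [card.left = aside.left]
2. aside.w = 112  [card.w = aside.w]
3. aside.y = 103  [aside.top = card.bottom + 18]
4. aside.h = 48  [aside.h = 48]

aside = (x=147, y=103, w=112, h=48)
violated soft preferences: 18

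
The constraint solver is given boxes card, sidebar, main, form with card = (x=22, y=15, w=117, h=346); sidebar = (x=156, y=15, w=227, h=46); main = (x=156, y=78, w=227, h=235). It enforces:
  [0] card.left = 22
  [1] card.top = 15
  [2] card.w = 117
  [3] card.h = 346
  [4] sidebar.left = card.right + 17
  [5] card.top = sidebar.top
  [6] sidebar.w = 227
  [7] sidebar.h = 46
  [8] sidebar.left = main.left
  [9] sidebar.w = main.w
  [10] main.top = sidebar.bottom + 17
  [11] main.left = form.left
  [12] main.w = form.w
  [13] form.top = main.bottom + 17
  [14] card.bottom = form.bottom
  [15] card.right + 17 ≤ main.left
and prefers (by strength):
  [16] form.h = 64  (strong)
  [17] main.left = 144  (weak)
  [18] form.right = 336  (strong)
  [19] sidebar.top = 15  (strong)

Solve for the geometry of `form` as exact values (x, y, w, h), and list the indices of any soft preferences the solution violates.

form = (x=156, y=330, w=227, h=31)
violated soft preferences: 16, 17, 18

1. form.x = 156  [main.left = form.left]
2. form.w = 227  [main.w = form.w]
3. form.y = 330  [form.top = main.bottom + 17]
4. form.h = 31  [card.bottom = form.bottom]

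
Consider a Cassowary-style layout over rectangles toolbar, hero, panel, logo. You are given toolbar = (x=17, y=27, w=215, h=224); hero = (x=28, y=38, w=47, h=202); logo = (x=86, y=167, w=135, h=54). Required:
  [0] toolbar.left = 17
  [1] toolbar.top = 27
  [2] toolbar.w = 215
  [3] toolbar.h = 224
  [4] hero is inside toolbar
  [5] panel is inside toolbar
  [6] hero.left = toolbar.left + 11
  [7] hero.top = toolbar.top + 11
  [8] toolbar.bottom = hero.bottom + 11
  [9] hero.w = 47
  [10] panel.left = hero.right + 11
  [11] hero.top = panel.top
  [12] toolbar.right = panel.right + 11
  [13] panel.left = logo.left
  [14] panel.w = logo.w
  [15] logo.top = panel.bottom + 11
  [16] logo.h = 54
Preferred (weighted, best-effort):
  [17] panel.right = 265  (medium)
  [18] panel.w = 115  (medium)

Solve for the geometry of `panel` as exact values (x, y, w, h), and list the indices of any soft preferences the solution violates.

panel = (x=86, y=38, w=135, h=118)
violated soft preferences: 17, 18

1. panel.x = 86  [panel.left = hero.right + 11]
2. panel.y = 38  [hero.top = panel.top]
3. panel.w = 135  [toolbar.right = panel.right + 11]
4. panel.h = 118  [logo.top = panel.bottom + 11]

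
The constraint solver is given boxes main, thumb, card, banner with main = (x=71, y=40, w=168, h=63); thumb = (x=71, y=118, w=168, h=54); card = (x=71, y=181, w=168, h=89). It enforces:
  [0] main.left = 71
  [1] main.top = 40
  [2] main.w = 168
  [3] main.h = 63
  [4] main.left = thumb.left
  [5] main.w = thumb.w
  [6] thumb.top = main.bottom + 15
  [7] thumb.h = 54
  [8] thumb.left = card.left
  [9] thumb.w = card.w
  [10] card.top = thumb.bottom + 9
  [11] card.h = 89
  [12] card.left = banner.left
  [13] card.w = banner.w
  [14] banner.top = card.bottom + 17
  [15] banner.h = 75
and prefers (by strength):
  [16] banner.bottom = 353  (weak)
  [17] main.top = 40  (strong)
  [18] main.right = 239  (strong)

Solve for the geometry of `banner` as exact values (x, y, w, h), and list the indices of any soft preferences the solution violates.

1. banner.x = 71  [card.left = banner.left]
2. banner.w = 168  [card.w = banner.w]
3. banner.y = 287  [banner.top = card.bottom + 17]
4. banner.h = 75  [banner.h = 75]

banner = (x=71, y=287, w=168, h=75)
violated soft preferences: 16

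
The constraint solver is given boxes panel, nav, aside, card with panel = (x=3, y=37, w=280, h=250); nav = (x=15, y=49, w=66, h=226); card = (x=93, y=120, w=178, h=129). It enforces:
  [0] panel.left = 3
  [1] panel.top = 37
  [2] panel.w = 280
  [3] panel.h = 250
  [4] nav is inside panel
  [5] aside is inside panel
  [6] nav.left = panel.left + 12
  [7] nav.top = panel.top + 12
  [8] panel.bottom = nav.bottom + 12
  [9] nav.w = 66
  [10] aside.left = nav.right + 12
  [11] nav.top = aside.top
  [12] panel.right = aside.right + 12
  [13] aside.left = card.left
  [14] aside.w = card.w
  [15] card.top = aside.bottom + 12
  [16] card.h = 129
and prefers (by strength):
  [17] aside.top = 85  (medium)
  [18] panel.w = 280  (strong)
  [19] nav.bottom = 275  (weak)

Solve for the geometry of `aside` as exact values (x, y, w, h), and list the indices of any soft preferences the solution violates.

1. aside.x = 93  [aside.left = nav.right + 12]
2. aside.y = 49  [nav.top = aside.top]
3. aside.w = 178  [panel.right = aside.right + 12]
4. aside.h = 59  [card.top = aside.bottom + 12]

aside = (x=93, y=49, w=178, h=59)
violated soft preferences: 17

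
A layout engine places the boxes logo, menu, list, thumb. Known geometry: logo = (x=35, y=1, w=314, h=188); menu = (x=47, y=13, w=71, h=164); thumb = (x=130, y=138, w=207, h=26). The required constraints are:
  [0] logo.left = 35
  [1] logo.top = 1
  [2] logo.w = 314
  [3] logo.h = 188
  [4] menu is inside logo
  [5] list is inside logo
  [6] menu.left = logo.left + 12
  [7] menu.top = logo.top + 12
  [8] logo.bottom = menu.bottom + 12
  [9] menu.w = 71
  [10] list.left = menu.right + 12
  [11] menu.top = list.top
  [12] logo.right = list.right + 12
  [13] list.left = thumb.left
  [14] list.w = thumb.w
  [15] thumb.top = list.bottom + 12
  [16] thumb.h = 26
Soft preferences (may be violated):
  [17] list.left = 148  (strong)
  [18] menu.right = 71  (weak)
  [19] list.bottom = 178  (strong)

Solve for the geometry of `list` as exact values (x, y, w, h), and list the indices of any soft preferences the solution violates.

1. list.x = 130  [list.left = menu.right + 12]
2. list.y = 13  [menu.top = list.top]
3. list.w = 207  [logo.right = list.right + 12]
4. list.h = 113  [thumb.top = list.bottom + 12]

list = (x=130, y=13, w=207, h=113)
violated soft preferences: 17, 18, 19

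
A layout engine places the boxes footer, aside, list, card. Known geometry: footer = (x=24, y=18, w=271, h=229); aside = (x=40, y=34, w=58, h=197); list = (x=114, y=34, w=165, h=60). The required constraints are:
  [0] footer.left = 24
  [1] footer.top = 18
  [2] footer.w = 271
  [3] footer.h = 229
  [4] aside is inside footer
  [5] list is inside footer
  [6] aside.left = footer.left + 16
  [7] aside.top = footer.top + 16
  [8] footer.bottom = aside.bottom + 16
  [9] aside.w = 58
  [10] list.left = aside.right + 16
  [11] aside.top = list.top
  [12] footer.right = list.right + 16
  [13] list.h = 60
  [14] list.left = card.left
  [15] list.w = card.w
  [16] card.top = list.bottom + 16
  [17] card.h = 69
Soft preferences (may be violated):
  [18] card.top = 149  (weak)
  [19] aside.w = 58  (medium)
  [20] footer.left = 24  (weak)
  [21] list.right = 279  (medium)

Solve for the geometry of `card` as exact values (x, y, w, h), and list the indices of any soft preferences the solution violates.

1. card.x = 114  [list.left = card.left]
2. card.w = 165  [list.w = card.w]
3. card.y = 110  [card.top = list.bottom + 16]
4. card.h = 69  [card.h = 69]

card = (x=114, y=110, w=165, h=69)
violated soft preferences: 18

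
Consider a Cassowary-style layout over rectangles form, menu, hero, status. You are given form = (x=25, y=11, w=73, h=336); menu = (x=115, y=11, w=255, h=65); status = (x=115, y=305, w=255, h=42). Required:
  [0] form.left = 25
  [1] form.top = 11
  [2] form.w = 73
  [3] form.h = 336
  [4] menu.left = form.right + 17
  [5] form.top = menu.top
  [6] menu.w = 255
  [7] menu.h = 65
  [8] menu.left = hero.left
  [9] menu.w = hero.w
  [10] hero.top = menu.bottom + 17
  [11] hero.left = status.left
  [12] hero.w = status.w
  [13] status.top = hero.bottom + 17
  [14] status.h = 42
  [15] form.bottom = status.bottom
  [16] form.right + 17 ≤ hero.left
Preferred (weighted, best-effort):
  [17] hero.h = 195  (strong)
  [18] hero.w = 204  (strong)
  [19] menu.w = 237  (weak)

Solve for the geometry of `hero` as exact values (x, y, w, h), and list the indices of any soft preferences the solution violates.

1. hero.x = 115  [menu.left = hero.left]
2. hero.w = 255  [menu.w = hero.w]
3. hero.y = 93  [hero.top = menu.bottom + 17]
4. hero.h = 195  [status.top = hero.bottom + 17]

hero = (x=115, y=93, w=255, h=195)
violated soft preferences: 18, 19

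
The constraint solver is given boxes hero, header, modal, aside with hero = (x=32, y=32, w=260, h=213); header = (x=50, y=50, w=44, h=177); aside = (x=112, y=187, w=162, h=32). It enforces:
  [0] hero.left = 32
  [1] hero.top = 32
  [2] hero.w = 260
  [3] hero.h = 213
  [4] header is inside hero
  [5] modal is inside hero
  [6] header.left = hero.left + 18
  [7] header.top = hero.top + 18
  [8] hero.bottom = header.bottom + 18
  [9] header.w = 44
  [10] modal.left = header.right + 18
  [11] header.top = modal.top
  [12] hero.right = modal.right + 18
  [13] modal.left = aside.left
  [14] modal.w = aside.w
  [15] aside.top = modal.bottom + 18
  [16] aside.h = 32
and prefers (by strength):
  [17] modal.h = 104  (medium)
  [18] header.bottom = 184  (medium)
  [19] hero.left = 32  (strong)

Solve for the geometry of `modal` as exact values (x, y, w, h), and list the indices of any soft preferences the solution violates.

1. modal.x = 112  [modal.left = header.right + 18]
2. modal.y = 50  [header.top = modal.top]
3. modal.w = 162  [hero.right = modal.right + 18]
4. modal.h = 119  [aside.top = modal.bottom + 18]

modal = (x=112, y=50, w=162, h=119)
violated soft preferences: 17, 18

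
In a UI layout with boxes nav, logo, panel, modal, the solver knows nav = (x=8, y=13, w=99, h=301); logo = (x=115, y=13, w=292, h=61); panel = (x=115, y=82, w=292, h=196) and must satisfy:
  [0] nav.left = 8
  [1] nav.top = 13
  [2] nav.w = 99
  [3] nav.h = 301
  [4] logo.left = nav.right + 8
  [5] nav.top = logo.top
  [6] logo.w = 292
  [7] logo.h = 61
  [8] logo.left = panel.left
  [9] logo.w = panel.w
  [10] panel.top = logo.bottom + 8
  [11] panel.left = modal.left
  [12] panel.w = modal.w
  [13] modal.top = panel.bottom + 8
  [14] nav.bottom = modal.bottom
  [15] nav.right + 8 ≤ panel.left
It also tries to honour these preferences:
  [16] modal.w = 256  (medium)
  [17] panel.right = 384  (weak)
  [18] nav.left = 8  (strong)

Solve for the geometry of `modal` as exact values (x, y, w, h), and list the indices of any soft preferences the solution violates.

1. modal.x = 115  [panel.left = modal.left]
2. modal.w = 292  [panel.w = modal.w]
3. modal.y = 286  [modal.top = panel.bottom + 8]
4. modal.h = 28  [nav.bottom = modal.bottom]

modal = (x=115, y=286, w=292, h=28)
violated soft preferences: 16, 17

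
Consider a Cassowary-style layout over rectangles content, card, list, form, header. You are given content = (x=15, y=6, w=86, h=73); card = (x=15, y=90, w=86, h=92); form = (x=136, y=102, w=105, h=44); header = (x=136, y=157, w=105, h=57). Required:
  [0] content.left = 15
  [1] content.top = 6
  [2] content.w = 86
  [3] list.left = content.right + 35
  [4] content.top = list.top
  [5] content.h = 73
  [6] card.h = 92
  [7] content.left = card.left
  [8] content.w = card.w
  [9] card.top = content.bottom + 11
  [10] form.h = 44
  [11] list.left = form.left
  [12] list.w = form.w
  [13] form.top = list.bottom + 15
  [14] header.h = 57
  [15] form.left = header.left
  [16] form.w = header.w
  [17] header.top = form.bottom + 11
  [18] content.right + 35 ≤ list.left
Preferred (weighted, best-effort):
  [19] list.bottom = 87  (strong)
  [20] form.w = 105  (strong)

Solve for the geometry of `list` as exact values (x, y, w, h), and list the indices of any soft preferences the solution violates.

list = (x=136, y=6, w=105, h=81)
violated soft preferences: none

1. list.x = 136  [list.left = content.right + 35]
2. list.y = 6  [content.top = list.top]
3. list.w = 105  [list.w = form.w]
4. list.h = 81  [form.top = list.bottom + 15]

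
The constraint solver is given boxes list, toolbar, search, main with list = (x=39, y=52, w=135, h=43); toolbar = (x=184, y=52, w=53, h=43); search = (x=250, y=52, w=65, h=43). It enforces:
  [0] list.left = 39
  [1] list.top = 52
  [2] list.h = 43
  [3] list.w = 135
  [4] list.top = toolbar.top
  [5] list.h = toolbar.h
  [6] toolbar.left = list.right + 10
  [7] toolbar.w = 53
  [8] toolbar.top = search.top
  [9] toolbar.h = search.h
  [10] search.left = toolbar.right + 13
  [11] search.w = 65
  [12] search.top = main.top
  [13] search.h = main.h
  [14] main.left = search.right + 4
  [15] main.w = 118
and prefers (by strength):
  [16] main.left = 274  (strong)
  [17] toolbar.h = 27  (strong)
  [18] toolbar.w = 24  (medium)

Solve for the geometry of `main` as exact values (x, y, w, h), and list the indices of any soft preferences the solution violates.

main = (x=319, y=52, w=118, h=43)
violated soft preferences: 16, 17, 18

1. main.y = 52  [search.top = main.top]
2. main.h = 43  [search.h = main.h]
3. main.x = 319  [main.left = search.right + 4]
4. main.w = 118  [main.w = 118]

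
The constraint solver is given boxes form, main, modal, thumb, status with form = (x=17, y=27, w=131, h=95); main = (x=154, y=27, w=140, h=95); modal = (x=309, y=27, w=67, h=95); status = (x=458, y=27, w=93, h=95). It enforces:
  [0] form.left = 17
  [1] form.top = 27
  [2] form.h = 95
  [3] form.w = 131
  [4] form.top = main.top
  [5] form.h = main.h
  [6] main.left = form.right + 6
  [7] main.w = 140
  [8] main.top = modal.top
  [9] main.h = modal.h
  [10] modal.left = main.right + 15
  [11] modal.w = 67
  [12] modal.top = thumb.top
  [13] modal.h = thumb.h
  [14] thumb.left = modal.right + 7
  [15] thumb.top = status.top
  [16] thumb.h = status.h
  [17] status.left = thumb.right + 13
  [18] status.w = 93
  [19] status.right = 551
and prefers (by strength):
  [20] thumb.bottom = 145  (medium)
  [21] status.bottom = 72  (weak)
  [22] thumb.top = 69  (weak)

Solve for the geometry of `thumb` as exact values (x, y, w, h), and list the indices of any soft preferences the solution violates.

thumb = (x=383, y=27, w=62, h=95)
violated soft preferences: 20, 21, 22

1. thumb.y = 27  [modal.top = thumb.top]
2. thumb.h = 95  [modal.h = thumb.h]
3. thumb.x = 383  [thumb.left = modal.right + 7]
4. thumb.w = 62  [status.left = thumb.right + 13]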